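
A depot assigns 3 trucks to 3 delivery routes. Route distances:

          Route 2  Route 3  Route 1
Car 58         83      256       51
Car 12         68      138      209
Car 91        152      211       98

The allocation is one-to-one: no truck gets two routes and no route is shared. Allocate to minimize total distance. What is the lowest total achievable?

Minimum total: 319 km

Optimal: Car 58→Route 2 (83 km), Car 12→Route 3 (138 km), Car 91→Route 1 (98 km) — total 83+138+98 = 319 km.
Column-greedy (each route in turn goes to its cheapest remaining truck) gives 330 km, worse by 11.
Swapping Car 12↔Car 91 (Car 12→Route 1 209 km, Car 91→Route 3 211 km) adds 184.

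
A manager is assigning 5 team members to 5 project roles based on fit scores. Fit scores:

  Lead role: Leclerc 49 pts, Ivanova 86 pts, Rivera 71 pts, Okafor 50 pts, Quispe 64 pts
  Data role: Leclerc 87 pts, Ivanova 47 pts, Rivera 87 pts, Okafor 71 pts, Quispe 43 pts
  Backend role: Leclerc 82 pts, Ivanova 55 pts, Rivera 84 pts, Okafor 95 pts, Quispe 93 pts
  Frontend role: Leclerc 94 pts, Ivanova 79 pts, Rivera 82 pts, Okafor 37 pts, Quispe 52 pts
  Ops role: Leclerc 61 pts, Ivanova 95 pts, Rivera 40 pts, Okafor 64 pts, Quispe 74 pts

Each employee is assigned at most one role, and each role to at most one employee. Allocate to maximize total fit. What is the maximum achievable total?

Maximum total: 436 pts

This is a one-to-one assignment (maximum-weight bipartite matching).
Optimal: Leclerc→Frontend role (94 pts), Ivanova→Lead role (86 pts), Rivera→Data role (87 pts), Okafor→Backend role (95 pts), Quispe→Ops role (74 pts) — total 94+86+87+95+74 = 436 pts.
Row-greedy (each employee in turn takes its best remaining role) gives 435 pts, worse by 1.
Swapping Ivanova↔Rivera (Ivanova→Data role 47 pts, Rivera→Lead role 71 pts) loses 55.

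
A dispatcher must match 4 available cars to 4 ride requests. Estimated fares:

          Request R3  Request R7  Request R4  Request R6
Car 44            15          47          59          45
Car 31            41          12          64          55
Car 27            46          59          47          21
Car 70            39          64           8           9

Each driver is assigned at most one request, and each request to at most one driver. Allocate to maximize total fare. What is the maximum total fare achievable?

This is a one-to-one assignment (maximum-weight bipartite matching).
Optimal: Car 44→Request R4 ($59), Car 31→Request R6 ($55), Car 27→Request R3 ($46), Car 70→Request R7 ($64) — total 59+55+46+64 = $224.
Row-greedy (each driver in turn takes its best remaining request) gives $212, worse by 12.
Next-best assignment: Car 44→Request R6, Car 31→Request R4, Car 27→Request R3, Car 70→Request R7 = $219.
No other one-to-one assignment exceeds $224.

Maximum total: $224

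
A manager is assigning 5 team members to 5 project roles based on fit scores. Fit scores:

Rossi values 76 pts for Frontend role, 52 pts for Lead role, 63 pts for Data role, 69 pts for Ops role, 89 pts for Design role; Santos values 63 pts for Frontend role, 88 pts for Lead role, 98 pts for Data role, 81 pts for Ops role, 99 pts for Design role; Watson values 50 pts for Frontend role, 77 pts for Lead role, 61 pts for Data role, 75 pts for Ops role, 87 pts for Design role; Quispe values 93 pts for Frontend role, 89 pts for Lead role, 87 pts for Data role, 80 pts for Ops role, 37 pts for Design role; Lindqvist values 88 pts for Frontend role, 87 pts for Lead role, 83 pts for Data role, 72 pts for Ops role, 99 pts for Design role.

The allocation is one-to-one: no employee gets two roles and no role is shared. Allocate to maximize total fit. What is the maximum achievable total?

Optimal: Rossi→Design role (89 pts), Santos→Data role (98 pts), Watson→Ops role (75 pts), Quispe→Frontend role (93 pts), Lindqvist→Lead role (87 pts) — total 89+98+75+93+87 = 442 pts.
Column-greedy (each role in turn goes to its best remaining employee) gives 428 pts, worse by 14.
Swapping Quispe↔Rossi (Quispe→Design role 37 pts, Rossi→Frontend role 76 pts) loses 69.

Max total: 442 pts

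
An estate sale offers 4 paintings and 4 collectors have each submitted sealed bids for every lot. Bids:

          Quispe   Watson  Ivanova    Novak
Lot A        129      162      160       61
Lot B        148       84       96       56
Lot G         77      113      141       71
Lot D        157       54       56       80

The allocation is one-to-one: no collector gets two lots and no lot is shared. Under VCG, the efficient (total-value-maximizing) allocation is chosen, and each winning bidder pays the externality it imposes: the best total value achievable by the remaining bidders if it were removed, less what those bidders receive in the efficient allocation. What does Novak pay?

Novak pays $9.

Efficient allocation: Quispe→Lot B ($148), Watson→Lot A ($162), Ivanova→Lot G ($141), Novak→Lot D ($80); total welfare W = $531.
Novak receives Lot D at value $80, so the others get W − 80 = $451.
Without Novak: best allocation of the remaining 3 bidders over all 4 lots is Quispe→Lot D ($157), Watson→Lot A ($162), Ivanova→Lot G ($141), total $460.
VCG payment = (others' best without Novak) − (others' welfare with Novak) = 460 − 451 = $9.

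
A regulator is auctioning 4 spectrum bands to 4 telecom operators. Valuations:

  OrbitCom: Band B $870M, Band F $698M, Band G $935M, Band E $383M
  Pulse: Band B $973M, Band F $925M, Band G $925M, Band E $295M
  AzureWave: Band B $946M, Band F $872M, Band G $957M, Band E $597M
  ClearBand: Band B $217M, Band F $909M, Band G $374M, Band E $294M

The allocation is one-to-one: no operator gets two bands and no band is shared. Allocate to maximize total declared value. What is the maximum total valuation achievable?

Treat this as an assignment problem: match each operator to one band.
Optimal: OrbitCom→Band G ($935M), Pulse→Band B ($973M), AzureWave→Band E ($597M), ClearBand→Band F ($909M) — total 935+973+597+909 = $3414M.
Max-entry greedy (repeatedly take the single best remaining cell) gives $3222M, worse by 192.
Every other assignment is strictly worse.

Max total: $3414M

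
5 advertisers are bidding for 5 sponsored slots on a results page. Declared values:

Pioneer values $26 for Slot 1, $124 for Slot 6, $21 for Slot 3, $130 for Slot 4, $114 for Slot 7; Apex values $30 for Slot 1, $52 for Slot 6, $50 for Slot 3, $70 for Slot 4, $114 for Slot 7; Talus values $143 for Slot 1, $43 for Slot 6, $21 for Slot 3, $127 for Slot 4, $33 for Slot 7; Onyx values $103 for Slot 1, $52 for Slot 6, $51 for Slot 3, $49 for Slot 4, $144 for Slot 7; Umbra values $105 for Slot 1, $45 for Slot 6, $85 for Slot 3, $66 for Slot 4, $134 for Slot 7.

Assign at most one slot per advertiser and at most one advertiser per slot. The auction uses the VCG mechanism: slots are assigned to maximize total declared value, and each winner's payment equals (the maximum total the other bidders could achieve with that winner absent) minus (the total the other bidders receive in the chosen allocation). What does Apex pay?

Apex pays $6.

Efficient allocation: Pioneer→Slot 6 ($124), Apex→Slot 4 ($70), Talus→Slot 1 ($143), Onyx→Slot 7 ($144), Umbra→Slot 3 ($85); total welfare W = $566.
Apex receives Slot 4 at value $70, so the others get W − 70 = $496.
Without Apex: best allocation of the remaining 4 bidders over all 5 slots is Pioneer→Slot 4 ($130), Talus→Slot 1 ($143), Onyx→Slot 7 ($144), Umbra→Slot 3 ($85), total $502.
VCG payment = (others' best without Apex) − (others' welfare with Apex) = 502 − 496 = $6.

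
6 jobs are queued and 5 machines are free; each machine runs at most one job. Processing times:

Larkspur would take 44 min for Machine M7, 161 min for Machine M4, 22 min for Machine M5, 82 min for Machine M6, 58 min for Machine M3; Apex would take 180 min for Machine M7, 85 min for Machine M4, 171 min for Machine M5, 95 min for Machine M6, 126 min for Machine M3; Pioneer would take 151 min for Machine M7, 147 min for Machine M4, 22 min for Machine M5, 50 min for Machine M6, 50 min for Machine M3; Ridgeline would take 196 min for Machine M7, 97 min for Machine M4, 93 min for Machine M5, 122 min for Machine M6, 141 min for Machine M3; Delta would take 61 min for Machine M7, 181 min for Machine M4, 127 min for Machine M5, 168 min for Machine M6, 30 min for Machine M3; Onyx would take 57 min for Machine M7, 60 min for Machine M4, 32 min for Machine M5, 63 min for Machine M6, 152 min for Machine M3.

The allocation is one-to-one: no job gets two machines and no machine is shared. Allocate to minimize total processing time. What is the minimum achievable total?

Treat this as an assignment problem: match each job to one machine.
Optimal: Larkspur→Machine M7 (44 min), Apex→Machine M4 (85 min), Onyx→Machine M5 (32 min), Pioneer→Machine M6 (50 min), Delta→Machine M3 (30 min) — total 44+85+32+50+30 = 241 min.
Column-greedy (each machine in turn goes to its cheapest remaining job) gives 251 min, worse by 10.
No other one-to-one assignment undercuts 241 min.

Min total: 241 min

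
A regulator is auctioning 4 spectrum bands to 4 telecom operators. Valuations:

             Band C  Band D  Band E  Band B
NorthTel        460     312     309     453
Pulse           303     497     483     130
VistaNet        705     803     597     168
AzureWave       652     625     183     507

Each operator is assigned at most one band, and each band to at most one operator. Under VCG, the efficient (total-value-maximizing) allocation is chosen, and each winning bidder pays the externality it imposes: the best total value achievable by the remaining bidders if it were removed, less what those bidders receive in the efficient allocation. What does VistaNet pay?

Efficient allocation: NorthTel→Band B ($453M), Pulse→Band E ($483M), VistaNet→Band D ($803M), AzureWave→Band C ($652M); total welfare W = $2391M.
VistaNet receives Band D at value $803M, so the others get W − 803 = $1588M.
Without VistaNet: best allocation of the remaining 3 bidders over all 4 bands is NorthTel→Band B ($453M), Pulse→Band D ($497M), AzureWave→Band C ($652M), total $1602M.
VCG payment = (others' best without VistaNet) − (others' welfare with VistaNet) = 1602 − 1588 = $14M.

VistaNet pays $14M.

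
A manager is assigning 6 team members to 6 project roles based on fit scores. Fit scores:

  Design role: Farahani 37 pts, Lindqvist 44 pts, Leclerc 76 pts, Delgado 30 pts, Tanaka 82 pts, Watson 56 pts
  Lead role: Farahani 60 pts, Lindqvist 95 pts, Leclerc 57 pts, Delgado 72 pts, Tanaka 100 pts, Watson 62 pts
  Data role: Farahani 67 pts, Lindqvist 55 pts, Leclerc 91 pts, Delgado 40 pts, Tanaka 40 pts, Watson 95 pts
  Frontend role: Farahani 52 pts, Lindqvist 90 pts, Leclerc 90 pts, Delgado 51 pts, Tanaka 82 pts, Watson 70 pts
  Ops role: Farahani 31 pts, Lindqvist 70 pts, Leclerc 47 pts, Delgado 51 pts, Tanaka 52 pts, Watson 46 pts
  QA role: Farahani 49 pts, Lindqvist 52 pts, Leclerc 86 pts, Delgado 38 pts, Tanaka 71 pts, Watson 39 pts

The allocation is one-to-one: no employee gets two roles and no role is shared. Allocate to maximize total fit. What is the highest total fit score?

Max total: 464 pts

Treat this as an assignment problem: match each employee to one role.
Optimal: Farahani→Lead role (60 pts), Lindqvist→Frontend role (90 pts), Leclerc→QA role (86 pts), Delgado→Ops role (51 pts), Tanaka→Design role (82 pts), Watson→Data role (95 pts) — total 60+90+86+51+82+95 = 464 pts.
Row-greedy (each employee in turn takes its best remaining role) gives 424 pts, worse by 40.
Every other assignment is strictly worse.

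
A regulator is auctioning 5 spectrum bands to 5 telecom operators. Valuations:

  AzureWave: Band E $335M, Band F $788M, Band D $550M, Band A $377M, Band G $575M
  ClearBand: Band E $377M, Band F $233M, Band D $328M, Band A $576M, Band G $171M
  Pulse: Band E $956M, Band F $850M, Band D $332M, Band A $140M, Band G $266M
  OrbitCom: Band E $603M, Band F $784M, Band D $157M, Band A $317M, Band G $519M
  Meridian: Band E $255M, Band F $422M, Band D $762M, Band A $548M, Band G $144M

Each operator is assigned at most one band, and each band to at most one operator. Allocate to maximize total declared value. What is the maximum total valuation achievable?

Treat this as an assignment problem: match each operator to one band.
Optimal: AzureWave→Band G ($575M), ClearBand→Band A ($576M), Pulse→Band E ($956M), OrbitCom→Band F ($784M), Meridian→Band D ($762M) — total 575+576+956+784+762 = $3653M.
Row-greedy (each operator in turn takes its best remaining band) gives $3601M, worse by 52.

Max total: $3653M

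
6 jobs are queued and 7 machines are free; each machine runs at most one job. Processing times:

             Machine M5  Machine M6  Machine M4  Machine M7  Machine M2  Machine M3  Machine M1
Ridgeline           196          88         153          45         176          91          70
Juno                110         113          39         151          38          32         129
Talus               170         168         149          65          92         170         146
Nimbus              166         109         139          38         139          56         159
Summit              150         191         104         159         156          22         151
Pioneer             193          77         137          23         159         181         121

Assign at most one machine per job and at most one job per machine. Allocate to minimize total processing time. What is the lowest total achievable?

Treat this as an assignment problem: match each job to one machine.
Optimal: Ridgeline→Machine M1 (70 min), Juno→Machine M4 (39 min), Talus→Machine M2 (92 min), Nimbus→Machine M7 (38 min), Summit→Machine M3 (22 min), Pioneer→Machine M6 (77 min) — total 70+39+92+38+22+77 = 338 min.
Min-entry greedy (repeatedly take the single cheapest remaining cell) gives 411 min, worse by 73.
Next-best assignment: Ridgeline→Machine M1, Juno→Machine M4, Talus→Machine M2, Nimbus→Machine M6, Summit→Machine M3, Pioneer→Machine M7 = 355 min.

Minimum total: 338 min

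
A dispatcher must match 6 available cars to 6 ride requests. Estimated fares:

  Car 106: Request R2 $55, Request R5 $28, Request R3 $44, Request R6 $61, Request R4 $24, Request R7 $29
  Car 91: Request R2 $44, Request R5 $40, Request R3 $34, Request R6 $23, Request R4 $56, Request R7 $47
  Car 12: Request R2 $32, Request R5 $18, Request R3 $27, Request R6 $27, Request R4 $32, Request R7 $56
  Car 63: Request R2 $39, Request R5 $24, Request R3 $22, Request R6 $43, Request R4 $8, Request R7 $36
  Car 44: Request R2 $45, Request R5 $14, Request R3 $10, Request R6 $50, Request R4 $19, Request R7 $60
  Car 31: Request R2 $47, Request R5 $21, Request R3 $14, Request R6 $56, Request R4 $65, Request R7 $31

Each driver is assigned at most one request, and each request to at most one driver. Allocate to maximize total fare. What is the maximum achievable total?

Optimal: Car 106→Request R3 ($44), Car 91→Request R5 ($40), Car 12→Request R7 ($56), Car 63→Request R2 ($39), Car 44→Request R6 ($50), Car 31→Request R4 ($65) — total 44+40+56+39+50+65 = $294.
Column-greedy (each request in turn goes to its best remaining driver) gives $233, worse by 61.
Next-best assignment: Car 106→Request R3, Car 91→Request R5, Car 12→Request R7, Car 63→Request R6, Car 44→Request R2, Car 31→Request R4 = $293.

Maximum total: $294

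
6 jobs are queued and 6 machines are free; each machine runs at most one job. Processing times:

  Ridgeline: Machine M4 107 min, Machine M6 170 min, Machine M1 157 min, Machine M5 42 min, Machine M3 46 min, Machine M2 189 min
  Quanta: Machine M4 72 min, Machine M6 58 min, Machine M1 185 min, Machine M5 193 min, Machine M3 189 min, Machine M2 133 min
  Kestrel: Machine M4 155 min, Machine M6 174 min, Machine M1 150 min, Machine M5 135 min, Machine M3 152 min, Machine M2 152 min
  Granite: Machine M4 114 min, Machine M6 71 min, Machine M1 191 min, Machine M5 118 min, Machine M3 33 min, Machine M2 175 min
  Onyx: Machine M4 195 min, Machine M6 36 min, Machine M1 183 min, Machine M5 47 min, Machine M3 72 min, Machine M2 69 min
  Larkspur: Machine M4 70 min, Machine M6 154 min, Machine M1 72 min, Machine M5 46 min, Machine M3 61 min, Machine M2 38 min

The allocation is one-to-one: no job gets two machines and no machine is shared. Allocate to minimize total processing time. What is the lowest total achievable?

Treat this as an assignment problem: match each job to one machine.
Optimal: Ridgeline→Machine M5 (42 min), Quanta→Machine M4 (72 min), Kestrel→Machine M1 (150 min), Granite→Machine M3 (33 min), Onyx→Machine M6 (36 min), Larkspur→Machine M2 (38 min) — total 42+72+150+33+36+38 = 371 min.
Row-greedy (each job in turn takes its cheapest remaining machine) gives 422 min, worse by 51.
Next-best assignment: Ridgeline→Machine M5, Quanta→Machine M4, Kestrel→Machine M2, Granite→Machine M3, Onyx→Machine M6, Larkspur→Machine M1 = 407 min.

Minimum total: 371 min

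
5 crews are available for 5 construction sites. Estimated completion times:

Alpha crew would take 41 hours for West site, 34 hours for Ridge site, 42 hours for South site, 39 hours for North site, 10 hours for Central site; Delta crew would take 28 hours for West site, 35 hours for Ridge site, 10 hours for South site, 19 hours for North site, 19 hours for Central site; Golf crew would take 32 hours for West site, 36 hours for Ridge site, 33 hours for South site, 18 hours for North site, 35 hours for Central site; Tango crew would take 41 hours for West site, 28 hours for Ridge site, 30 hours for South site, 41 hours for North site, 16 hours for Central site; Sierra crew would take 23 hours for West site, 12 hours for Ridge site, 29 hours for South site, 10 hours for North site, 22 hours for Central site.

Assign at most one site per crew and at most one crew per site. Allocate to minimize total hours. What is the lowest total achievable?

Optimal: Alpha crew→Central site (10 hours), Delta crew→South site (10 hours), Golf crew→North site (18 hours), Tango crew→Ridge site (28 hours), Sierra crew→West site (23 hours) — total 10+10+18+28+23 = 89 hours.
Checked against all permutations: 89 hours is optimal.

Minimum total: 89 hours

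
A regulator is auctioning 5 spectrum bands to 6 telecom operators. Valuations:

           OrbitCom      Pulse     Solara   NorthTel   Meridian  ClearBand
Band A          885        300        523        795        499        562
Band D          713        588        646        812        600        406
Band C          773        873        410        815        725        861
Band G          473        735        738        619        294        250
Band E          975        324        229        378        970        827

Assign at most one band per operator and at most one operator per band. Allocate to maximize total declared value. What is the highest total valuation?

Optimal: OrbitCom→Band A ($885M), NorthTel→Band D ($812M), Pulse→Band C ($873M), Solara→Band G ($738M), Meridian→Band E ($970M) — total 885+812+873+738+970 = $4278M.
Row-greedy (each operator in turn takes its best remaining band) gives $3897M, worse by 381.
No other one-to-one assignment exceeds $4278M.

Max total: $4278M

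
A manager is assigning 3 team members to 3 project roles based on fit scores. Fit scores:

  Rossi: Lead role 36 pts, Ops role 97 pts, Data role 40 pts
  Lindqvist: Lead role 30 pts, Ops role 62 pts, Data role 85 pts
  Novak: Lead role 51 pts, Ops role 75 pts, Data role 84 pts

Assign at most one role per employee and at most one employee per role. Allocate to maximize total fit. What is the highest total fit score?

Max total: 233 pts

Optimal: Rossi→Ops role (97 pts), Lindqvist→Data role (85 pts), Novak→Lead role (51 pts) — total 97+85+51 = 233 pts.
Next-best assignment: Rossi→Ops role, Lindqvist→Lead role, Novak→Data role = 211 pts.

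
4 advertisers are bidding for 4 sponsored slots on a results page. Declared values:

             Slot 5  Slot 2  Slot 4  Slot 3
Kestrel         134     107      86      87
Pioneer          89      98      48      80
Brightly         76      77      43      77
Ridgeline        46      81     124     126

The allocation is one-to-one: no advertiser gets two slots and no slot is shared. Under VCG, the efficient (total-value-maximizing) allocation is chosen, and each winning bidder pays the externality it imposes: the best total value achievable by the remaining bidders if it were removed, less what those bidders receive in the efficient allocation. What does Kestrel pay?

Kestrel pays $1.

Efficient allocation: Kestrel→Slot 5 ($134), Pioneer→Slot 2 ($98), Brightly→Slot 3 ($77), Ridgeline→Slot 4 ($124); total welfare W = $433.
Kestrel receives Slot 5 at value $134, so the others get W − 134 = $299.
Without Kestrel: best allocation of the remaining 3 bidders over all 4 slots is Pioneer→Slot 2 ($98), Brightly→Slot 5 ($76), Ridgeline→Slot 3 ($126), total $300.
VCG payment = (others' best without Kestrel) − (others' welfare with Kestrel) = 300 − 299 = $1.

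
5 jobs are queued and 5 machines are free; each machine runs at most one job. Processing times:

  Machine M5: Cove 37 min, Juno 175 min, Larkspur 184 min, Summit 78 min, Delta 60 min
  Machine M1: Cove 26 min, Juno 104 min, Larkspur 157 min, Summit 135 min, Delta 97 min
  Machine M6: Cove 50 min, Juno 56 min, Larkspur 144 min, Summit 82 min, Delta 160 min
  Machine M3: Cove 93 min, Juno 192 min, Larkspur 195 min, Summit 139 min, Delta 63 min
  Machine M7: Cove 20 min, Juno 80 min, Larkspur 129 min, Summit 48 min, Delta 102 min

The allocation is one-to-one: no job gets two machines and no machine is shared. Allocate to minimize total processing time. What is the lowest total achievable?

Minimum total: 352 min

Optimal: Cove→Machine M1 (26 min), Juno→Machine M6 (56 min), Larkspur→Machine M7 (129 min), Summit→Machine M5 (78 min), Delta→Machine M3 (63 min) — total 26+56+129+78+63 = 352 min.
Column-greedy (each machine in turn goes to its cheapest remaining job) gives 458 min, worse by 106.
No other one-to-one assignment undercuts 352 min.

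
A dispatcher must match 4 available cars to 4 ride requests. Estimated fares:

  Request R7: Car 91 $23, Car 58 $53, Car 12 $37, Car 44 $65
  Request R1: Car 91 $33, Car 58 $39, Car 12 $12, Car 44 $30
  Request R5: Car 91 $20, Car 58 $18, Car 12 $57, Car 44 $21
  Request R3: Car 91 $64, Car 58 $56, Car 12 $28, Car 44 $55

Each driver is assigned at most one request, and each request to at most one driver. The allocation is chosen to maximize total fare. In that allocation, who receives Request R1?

Car 58 receives Request R1.

Optimal: Car 91→Request R3 ($64), Car 58→Request R1 ($39), Car 12→Request R5 ($57), Car 44→Request R7 ($65) — total 64+39+57+65 = $225.
Row-greedy (each driver in turn takes its best remaining request) gives $204, worse by 21.
Next-best assignment: Car 91→Request R1, Car 58→Request R3, Car 12→Request R5, Car 44→Request R7 = $211.
Car 58's own top request is Request R3 ($56), but forcing Car 58→Request R3 and reassigning the rest optimally gives only $211 — worse by 14.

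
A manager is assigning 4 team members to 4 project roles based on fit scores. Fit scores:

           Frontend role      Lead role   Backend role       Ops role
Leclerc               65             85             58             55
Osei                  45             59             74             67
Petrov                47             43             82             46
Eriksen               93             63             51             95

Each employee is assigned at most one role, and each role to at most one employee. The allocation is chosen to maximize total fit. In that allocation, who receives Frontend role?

Eriksen receives Frontend role.

This is a one-to-one assignment (maximum-weight bipartite matching).
Optimal: Leclerc→Lead role (85 pts), Osei→Ops role (67 pts), Petrov→Backend role (82 pts), Eriksen→Frontend role (93 pts) — total 85+67+82+93 = 327 pts.
Row-greedy (each employee in turn takes its best remaining role) gives 301 pts, worse by 26.
No other one-to-one assignment exceeds 327 pts.
Eriksen's own top role is Ops role (95 pts), but forcing Eriksen→Ops role and reassigning the rest optimally gives only 307 pts — worse by 20.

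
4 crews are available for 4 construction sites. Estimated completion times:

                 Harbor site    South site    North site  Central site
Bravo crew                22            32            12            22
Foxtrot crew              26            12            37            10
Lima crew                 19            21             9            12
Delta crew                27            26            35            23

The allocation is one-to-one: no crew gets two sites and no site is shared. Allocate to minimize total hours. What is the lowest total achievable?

Optimal: Bravo crew→North site (12 hours), Foxtrot crew→South site (12 hours), Lima crew→Central site (12 hours), Delta crew→Harbor site (27 hours) — total 12+12+12+27 = 63 hours.
Min-entry greedy (repeatedly take the single cheapest remaining cell) gives 67 hours, worse by 4.
Swapping Lima crew↔Bravo crew (Lima crew→North site 9 hours, Bravo crew→Central site 22 hours) adds 7.
Checked against all permutations: 63 hours is optimal.

Min total: 63 hours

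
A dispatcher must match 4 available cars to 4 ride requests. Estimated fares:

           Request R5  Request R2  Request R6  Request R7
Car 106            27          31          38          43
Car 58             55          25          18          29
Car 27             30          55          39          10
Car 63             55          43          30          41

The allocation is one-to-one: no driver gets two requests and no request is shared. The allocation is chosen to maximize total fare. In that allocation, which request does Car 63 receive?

Car 63 receives Request R7.

Optimal: Car 106→Request R6 ($38), Car 58→Request R5 ($55), Car 27→Request R2 ($55), Car 63→Request R7 ($41) — total 38+55+55+41 = $189.
Row-greedy (each driver in turn takes its best remaining request) gives $183, worse by 6.
Next-best assignment: Car 106→Request R7, Car 58→Request R5, Car 27→Request R2, Car 63→Request R6 = $183.
Checked against all permutations: $189 is optimal.
Car 63's own top request is Request R5 ($55), but forcing Car 63→Request R5 and reassigning the rest optimally gives only $177 — worse by 12.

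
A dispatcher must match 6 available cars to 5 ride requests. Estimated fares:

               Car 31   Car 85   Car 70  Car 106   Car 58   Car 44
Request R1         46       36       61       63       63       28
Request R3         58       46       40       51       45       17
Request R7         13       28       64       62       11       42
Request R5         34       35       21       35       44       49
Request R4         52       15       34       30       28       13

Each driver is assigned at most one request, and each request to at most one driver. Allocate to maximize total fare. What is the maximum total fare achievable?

This is the linear assignment problem.
Optimal: Car 58→Request R1 ($63), Car 106→Request R3 ($51), Car 70→Request R7 ($64), Car 44→Request R5 ($49), Car 31→Request R4 ($52) — total 63+51+64+49+52 = $279.
Column-greedy (each request in turn goes to its best remaining driver) gives $262, worse by 17.
Next-best assignment: Car 106→Request R1, Car 85→Request R3, Car 70→Request R7, Car 44→Request R5, Car 31→Request R4 = $274.
Swapping Car 70↔Car 58 (Car 70→Request R1 $61, Car 58→Request R7 $11) loses 55.
No other one-to-one assignment exceeds $279.

Max total: $279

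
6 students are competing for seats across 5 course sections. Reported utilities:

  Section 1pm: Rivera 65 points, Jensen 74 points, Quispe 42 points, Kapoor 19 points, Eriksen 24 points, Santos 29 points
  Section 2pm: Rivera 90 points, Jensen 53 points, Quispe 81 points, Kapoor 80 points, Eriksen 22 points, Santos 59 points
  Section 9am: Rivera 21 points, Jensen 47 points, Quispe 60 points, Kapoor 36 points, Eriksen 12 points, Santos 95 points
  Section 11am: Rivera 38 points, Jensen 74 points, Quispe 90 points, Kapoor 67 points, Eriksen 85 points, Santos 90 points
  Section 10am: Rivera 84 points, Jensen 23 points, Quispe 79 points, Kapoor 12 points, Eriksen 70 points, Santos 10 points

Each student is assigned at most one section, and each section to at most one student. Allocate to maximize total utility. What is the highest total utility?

Treat this as an assignment problem: match each student to one section.
Optimal: Jensen→Section 1pm (74 points), Rivera→Section 2pm (90 points), Santos→Section 9am (95 points), Eriksen→Section 11am (85 points), Quispe→Section 10am (79 points) — total 74+90+95+85+79 = 423 points.
Column-greedy (each section in turn goes to its best remaining student) gives 419 points, worse by 4.

Maximum total: 423 points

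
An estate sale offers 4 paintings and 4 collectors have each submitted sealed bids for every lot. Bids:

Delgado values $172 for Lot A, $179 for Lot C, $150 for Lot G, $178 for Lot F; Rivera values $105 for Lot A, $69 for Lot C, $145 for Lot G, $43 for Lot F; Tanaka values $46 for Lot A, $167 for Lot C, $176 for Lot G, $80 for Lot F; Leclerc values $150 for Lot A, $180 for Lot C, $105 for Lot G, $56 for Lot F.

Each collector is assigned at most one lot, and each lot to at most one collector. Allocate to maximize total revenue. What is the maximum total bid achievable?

Optimal: Delgado→Lot F ($178), Rivera→Lot G ($145), Tanaka→Lot C ($167), Leclerc→Lot A ($150) — total 178+145+167+150 = $640.

Max total: $640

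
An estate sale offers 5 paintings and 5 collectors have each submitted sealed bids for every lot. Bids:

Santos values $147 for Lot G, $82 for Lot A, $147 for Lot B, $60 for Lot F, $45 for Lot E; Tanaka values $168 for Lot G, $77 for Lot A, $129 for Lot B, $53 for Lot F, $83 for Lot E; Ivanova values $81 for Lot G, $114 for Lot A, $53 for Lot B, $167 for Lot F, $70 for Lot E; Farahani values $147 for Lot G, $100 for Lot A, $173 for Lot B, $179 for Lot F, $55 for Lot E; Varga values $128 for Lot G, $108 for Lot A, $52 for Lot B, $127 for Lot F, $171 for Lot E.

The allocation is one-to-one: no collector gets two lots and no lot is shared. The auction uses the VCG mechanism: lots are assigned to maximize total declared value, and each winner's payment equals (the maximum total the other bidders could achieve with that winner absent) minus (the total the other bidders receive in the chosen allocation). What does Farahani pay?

Farahani pays $53.

Efficient allocation: Santos→Lot B ($147), Tanaka→Lot G ($168), Ivanova→Lot A ($114), Farahani→Lot F ($179), Varga→Lot E ($171); total welfare W = $779.
Farahani receives Lot F at value $179, so the others get W − 179 = $600.
Without Farahani: best allocation of the remaining 4 bidders over all 5 lots is Santos→Lot B ($147), Tanaka→Lot G ($168), Ivanova→Lot F ($167), Varga→Lot E ($171), total $653.
VCG payment = (others' best without Farahani) − (others' welfare with Farahani) = 653 − 600 = $53.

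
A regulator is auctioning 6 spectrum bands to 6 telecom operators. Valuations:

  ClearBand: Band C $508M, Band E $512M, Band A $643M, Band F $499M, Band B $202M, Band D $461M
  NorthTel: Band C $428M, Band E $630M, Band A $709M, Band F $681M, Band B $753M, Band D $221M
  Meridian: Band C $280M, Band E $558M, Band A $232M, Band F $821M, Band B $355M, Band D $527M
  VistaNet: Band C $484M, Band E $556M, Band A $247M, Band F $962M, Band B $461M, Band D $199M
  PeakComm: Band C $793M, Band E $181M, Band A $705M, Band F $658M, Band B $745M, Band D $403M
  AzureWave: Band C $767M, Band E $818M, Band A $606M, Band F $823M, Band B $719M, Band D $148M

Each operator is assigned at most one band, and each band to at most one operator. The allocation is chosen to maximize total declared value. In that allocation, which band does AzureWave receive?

AzureWave receives Band E.

Optimal: ClearBand→Band A ($643M), NorthTel→Band B ($753M), Meridian→Band D ($527M), VistaNet→Band F ($962M), PeakComm→Band C ($793M), AzureWave→Band E ($818M) — total 643+753+527+962+793+818 = $4496M.
Column-greedy (each band in turn goes to its best remaining operator) gives $4098M, worse by 398.
Every other assignment is strictly worse.
AzureWave's own top band is Band F ($823M), but forcing AzureWave→Band F and reassigning the rest optimally gives only $4095M — worse by 401.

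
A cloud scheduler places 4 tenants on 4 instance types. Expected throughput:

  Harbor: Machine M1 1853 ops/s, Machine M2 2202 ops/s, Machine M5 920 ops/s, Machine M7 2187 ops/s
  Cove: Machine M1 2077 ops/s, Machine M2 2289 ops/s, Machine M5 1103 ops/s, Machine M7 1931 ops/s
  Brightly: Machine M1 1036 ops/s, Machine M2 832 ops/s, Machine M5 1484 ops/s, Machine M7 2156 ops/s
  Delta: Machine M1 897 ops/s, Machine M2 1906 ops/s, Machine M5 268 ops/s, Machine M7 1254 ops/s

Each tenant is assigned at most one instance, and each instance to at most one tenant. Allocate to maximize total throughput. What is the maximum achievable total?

Maximum total: 7654 ops/s

Optimal: Harbor→Machine M7 (2187 ops/s), Cove→Machine M1 (2077 ops/s), Brightly→Machine M5 (1484 ops/s), Delta→Machine M2 (1906 ops/s) — total 2187+2077+1484+1906 = 7654 ops/s.
Row-greedy (each tenant in turn takes its best remaining instance) gives 6703 ops/s, worse by 951.
Checked against all permutations: 7654 ops/s is optimal.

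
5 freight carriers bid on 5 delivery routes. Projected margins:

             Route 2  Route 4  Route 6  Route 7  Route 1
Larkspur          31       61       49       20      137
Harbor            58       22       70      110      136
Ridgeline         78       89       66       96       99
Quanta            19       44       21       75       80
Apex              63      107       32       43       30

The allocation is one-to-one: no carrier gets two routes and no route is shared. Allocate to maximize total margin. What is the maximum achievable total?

Optimal: Larkspur→Route 1 ($137k), Harbor→Route 6 ($70k), Ridgeline→Route 2 ($78k), Quanta→Route 7 ($75k), Apex→Route 4 ($107k) — total 137+70+78+75+107 = $467k.
Row-greedy (each carrier in turn takes its best remaining route) gives $420k, worse by 47.
Swapping Larkspur↔Quanta (Larkspur→Route 7 $20k, Quanta→Route 1 $80k) loses 112.

Maximum total: $467k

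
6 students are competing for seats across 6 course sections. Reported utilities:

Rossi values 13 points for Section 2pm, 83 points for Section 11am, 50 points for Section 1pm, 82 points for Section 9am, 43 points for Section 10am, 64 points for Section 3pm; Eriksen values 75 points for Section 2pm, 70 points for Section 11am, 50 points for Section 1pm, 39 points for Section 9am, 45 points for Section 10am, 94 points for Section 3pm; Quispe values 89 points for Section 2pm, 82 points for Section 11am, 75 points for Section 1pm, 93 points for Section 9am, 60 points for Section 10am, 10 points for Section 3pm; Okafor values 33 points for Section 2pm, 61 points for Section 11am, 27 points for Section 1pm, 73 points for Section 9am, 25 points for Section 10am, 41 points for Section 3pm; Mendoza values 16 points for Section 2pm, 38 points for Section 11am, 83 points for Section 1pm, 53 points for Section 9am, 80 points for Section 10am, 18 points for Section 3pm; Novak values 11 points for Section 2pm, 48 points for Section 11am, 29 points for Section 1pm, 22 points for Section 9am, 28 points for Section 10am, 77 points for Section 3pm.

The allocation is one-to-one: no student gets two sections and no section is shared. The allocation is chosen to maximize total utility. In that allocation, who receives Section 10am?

Optimal: Rossi→Section 11am (83 points), Eriksen→Section 2pm (75 points), Quispe→Section 1pm (75 points), Okafor→Section 9am (73 points), Mendoza→Section 10am (80 points), Novak→Section 3pm (77 points) — total 83+75+75+73+80+77 = 463 points.
Row-greedy (each student in turn takes its best remaining section) gives 414 points, worse by 49.
Swapping Quispe↔Mendoza (Quispe→Section 10am 60 points, Mendoza→Section 1pm 83 points) loses 12.
Mendoza's own top section is Section 1pm (83 points), but forcing Mendoza→Section 1pm and reassigning the rest optimally gives only 451 points — worse by 12.

Mendoza receives Section 10am.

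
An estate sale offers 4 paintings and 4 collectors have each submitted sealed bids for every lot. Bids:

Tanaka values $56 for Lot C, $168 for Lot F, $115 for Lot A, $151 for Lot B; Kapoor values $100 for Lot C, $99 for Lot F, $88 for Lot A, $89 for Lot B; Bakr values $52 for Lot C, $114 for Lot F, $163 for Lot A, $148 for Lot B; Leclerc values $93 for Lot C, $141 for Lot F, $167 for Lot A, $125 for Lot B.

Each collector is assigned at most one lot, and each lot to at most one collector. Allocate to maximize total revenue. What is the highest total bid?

Max total: $583

Optimal: Tanaka→Lot F ($168), Kapoor→Lot C ($100), Bakr→Lot B ($148), Leclerc→Lot A ($167) — total 168+100+148+167 = $583.
Row-greedy (each collector in turn takes its best remaining lot) gives $556, worse by 27.
Checked against all permutations: $583 is optimal.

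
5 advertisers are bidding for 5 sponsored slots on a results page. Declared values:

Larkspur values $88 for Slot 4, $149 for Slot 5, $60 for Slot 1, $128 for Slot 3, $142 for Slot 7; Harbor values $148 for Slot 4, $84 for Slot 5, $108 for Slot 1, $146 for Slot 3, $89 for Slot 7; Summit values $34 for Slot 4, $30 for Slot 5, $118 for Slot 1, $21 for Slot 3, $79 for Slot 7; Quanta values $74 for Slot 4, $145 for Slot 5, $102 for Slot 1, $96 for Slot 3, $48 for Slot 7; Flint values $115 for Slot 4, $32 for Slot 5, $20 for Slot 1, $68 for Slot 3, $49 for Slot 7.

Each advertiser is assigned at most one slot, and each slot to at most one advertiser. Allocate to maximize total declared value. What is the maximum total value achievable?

Treat this as an assignment problem: match each advertiser to one slot.
Optimal: Larkspur→Slot 7 ($142), Harbor→Slot 3 ($146), Summit→Slot 1 ($118), Quanta→Slot 5 ($145), Flint→Slot 4 ($115) — total 142+146+118+145+115 = $666.
Column-greedy (each slot in turn goes to its best remaining advertiser) gives $560, worse by 106.
Next-best assignment: Larkspur→Slot 7, Harbor→Slot 4, Summit→Slot 1, Quanta→Slot 5, Flint→Slot 3 = $621.

Max total: $666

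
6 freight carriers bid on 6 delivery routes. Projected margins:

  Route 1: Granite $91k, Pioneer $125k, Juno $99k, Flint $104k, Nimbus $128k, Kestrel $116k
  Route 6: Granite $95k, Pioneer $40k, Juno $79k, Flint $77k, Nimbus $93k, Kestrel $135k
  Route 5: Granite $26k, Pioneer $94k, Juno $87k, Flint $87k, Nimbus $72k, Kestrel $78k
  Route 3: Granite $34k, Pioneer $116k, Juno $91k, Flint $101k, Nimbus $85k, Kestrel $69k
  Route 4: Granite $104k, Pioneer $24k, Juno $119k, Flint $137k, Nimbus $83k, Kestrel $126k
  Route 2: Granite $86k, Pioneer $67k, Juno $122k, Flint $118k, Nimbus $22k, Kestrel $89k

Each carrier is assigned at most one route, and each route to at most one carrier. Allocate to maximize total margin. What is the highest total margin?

Optimal: Granite→Route 4 ($104k), Pioneer→Route 3 ($116k), Juno→Route 2 ($122k), Flint→Route 5 ($87k), Nimbus→Route 1 ($128k), Kestrel→Route 6 ($135k) — total 104+116+122+87+128+135 = $692k.
Column-greedy (each route in turn goes to its best remaining carrier) gives $663k, worse by 29.
Next-best assignment: Granite→Route 2, Pioneer→Route 3, Juno→Route 5, Flint→Route 4, Nimbus→Route 1, Kestrel→Route 6 = $689k.

Maximum total: $692k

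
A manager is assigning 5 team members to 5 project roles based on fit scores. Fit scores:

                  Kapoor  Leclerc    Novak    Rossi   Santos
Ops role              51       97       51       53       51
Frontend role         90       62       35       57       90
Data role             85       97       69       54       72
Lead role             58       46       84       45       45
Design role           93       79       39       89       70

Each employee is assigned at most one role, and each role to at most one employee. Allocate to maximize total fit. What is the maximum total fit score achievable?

Optimal: Kapoor→Data role (85 pts), Leclerc→Ops role (97 pts), Novak→Lead role (84 pts), Rossi→Design role (89 pts), Santos→Frontend role (90 pts) — total 85+97+84+89+90 = 445 pts.
Max-entry greedy (repeatedly take the single best remaining cell) gives 418 pts, worse by 27.
Next-best assignment: Kapoor→Frontend role, Leclerc→Ops role, Novak→Lead role, Rossi→Design role, Santos→Data role = 432 pts.
Swapping Santos↔Novak (Santos→Lead role 45 pts, Novak→Frontend role 35 pts) loses 94.

Maximum total: 445 pts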